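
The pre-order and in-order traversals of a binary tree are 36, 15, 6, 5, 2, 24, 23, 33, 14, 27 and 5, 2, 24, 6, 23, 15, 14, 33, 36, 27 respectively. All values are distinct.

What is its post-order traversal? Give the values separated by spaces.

24 2 5 23 6 14 33 15 27 36

The first element of pre-order is the root; it splits in-order into left and right subtrees.
Root 36: left subtree has 8 nodes {5, 2, 24, 6, 23, 15, 14, 33}, right has 1 {27}.
  Root 15: left subtree has 5 nodes {5, 2, 24, 6, 23}, right has 2 {14, 33}.
    Root 6: left subtree has 3 nodes {5, 2, 24}, right has 1 {23}.
      Root 5: left subtree has 0 nodes { }, right has 2 {2, 24}.
        Root 2: left subtree has 0 nodes { }, right has 1 {24}.
    Root 33: left subtree has 1 node {14}, right has 0 { }.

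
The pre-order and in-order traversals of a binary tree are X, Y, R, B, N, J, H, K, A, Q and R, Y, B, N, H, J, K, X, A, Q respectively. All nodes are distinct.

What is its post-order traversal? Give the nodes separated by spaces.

The first element of pre-order is the root; it splits in-order into left and right subtrees.
Root X: left subtree has 7 nodes {R, Y, B, N, H, J, K}, right has 2 {A, Q}.
  Root Y: left subtree has 1 node {R}, right has 5 {B, N, H, J, K}.
    Root B: left subtree has 0 nodes { }, right has 4 {N, H, J, K}.
      Root N: left subtree has 0 nodes { }, right has 3 {H, J, K}.
        Root J: left subtree has 1 node {H}, right has 1 {K}.
  Root A: left subtree has 0 nodes { }, right has 1 {Q}.

R H K J N B Y Q A X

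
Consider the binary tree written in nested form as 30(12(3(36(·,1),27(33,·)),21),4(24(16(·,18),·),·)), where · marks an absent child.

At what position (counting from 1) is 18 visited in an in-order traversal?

10

In-order visits the left subtree, then the node, then the right subtree.
At 30: go left to 12.
  At 12: go left to 3.
    At 3: go left to 36.
      At 36: no left child.
      Visit 36.
      At 36: go right to 1.
        1 is a leaf — visit 1.
    Visit 3.
    At 3: go right to 27.
      At 27: go left to 33.
        33 is a leaf — visit 33.
      Visit 27.
      At 27: no right child.
  Visit 12.
  At 12: go right to 21.
    21 is a leaf — visit 21.
Visit 30.
At 30: go right to 4.
  At 4: go left to 24.
    At 24: go left to 16.
      At 16: no left child.
      Visit 16.
      At 16: go right to 18.
        18 is a leaf — visit 18.
    Visit 24.
    At 24: no right child.
  Visit 4.
  At 4: no right child.
Full in-order sequence: 36, 1, 3, 33, 27, 12, 21, 30, 16, 18, 24, 4.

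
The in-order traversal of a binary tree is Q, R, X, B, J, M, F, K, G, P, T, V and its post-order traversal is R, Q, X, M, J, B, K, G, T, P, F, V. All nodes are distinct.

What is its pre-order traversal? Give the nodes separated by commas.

The last element of post-order is the root; it splits in-order into left and right subtrees.
Root V: left subtree has 11 nodes {Q, R, X, B, J, M, F, K, G, P, T}, right has 0 { }.
  Root F: left subtree has 6 nodes {Q, R, X, B, J, M}, right has 4 {K, G, P, T}.
    Root B: left subtree has 3 nodes {Q, R, X}, right has 2 {J, M}.
      Root X: left subtree has 2 nodes {Q, R}, right has 0 { }.
        Root Q: left subtree has 0 nodes { }, right has 1 {R}.
      Root J: left subtree has 0 nodes { }, right has 1 {M}.
    Root P: left subtree has 2 nodes {K, G}, right has 1 {T}.
      Root G: left subtree has 1 node {K}, right has 0 { }.

V, F, B, X, Q, R, J, M, P, G, K, T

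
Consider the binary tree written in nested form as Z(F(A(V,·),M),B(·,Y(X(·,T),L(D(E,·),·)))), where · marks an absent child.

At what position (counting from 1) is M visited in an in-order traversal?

In-order visits the left subtree, then the node, then the right subtree.
At Z: go left to F.
  At F: go left to A.
    At A: go left to V.
      V is a leaf — visit V.
    Visit A.
    At A: no right child.
  Visit F.
  At F: go right to M.
    M is a leaf — visit M.
Visit Z.
At Z: go right to B.
  At B: no left child.
  Visit B.
  At B: go right to Y.
    At Y: go left to X.
      At X: no left child.
      Visit X.
      At X: go right to T.
        T is a leaf — visit T.
    Visit Y.
    At Y: go right to L.
      At L: go left to D.
        At D: go left to E.
          E is a leaf — visit E.
        Visit D.
        At D: no right child.
      Visit L.
      At L: no right child.
Full in-order sequence: V, A, F, M, Z, B, X, T, Y, E, D, L.

4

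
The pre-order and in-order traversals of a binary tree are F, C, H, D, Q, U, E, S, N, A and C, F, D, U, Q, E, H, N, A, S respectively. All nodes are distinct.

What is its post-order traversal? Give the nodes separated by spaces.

C U E Q D A N S H F

The first element of pre-order is the root; it splits in-order into left and right subtrees.
Root F: left subtree has 1 node {C}, right has 8 {D, U, Q, E, H, N, A, S}.
  Root H: left subtree has 4 nodes {D, U, Q, E}, right has 3 {N, A, S}.
    Root D: left subtree has 0 nodes { }, right has 3 {U, Q, E}.
      Root Q: left subtree has 1 node {U}, right has 1 {E}.
    Root S: left subtree has 2 nodes {N, A}, right has 0 { }.
      Root N: left subtree has 0 nodes { }, right has 1 {A}.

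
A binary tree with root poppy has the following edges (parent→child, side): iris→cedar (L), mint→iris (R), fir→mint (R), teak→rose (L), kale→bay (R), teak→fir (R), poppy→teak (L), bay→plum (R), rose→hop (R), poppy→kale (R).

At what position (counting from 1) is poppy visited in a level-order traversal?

Level-order visits nodes level by level from the root, left to right within each level.
Level 0: poppy
Level 1: teak, kale
Level 2: rose, fir, bay
Level 3: hop, mint, plum
Level 4: iris
Level 5: cedar
Full level-order sequence: poppy, teak, kale, rose, fir, bay, hop, mint, plum, iris, cedar.

1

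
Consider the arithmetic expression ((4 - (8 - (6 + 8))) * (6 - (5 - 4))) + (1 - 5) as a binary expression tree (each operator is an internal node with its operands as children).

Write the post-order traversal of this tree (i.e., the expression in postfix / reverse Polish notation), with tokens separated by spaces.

Post-order on an expression tree gives postfix notation: for each operator, emit left operand, right operand, then the operator.

4 8 6 8 + - - 6 5 4 - - * 1 5 - +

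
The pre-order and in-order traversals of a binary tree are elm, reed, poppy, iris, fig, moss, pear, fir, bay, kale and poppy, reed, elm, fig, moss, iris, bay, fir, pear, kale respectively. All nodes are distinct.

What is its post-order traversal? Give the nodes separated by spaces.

poppy reed moss fig bay fir kale pear iris elm

The first element of pre-order is the root; it splits in-order into left and right subtrees.
Root elm: left subtree has 2 nodes {poppy, reed}, right has 7 {fig, moss, iris, bay, fir, pear, kale}.
  Root reed: left subtree has 1 node {poppy}, right has 0 { }.
  Root iris: left subtree has 2 nodes {fig, moss}, right has 4 {bay, fir, pear, kale}.
    Root fig: left subtree has 0 nodes { }, right has 1 {moss}.
    Root pear: left subtree has 2 nodes {bay, fir}, right has 1 {kale}.
      Root fir: left subtree has 1 node {bay}, right has 0 { }.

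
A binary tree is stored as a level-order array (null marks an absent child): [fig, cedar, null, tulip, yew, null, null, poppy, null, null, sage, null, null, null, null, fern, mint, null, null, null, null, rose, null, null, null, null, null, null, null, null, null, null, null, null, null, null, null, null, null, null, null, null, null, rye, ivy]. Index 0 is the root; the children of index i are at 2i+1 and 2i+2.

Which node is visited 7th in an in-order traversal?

In-order visits the left subtree, then the node, then the right subtree.
At fig: go left to cedar.
  At cedar: go left to tulip.
    At tulip: go left to poppy.
      At poppy: go left to fern.
        fern is a leaf — visit fern.
      Visit poppy.
      At poppy: go right to mint.
        mint is a leaf — visit mint.
    Visit tulip.
    At tulip: no right child.
  Visit cedar.
  At cedar: go right to yew.
    At yew: no left child.
    Visit yew.
    At yew: go right to sage.
      At sage: go left to rose.
        At rose: go left to rye.
          rye is a leaf — visit rye.
        Visit rose.
        At rose: go right to ivy.
          ivy is a leaf — visit ivy.
      Visit sage.
      At sage: no right child.
Visit fig.
At fig: no right child.
Full in-order sequence: fern, poppy, mint, tulip, cedar, yew, rye, rose, ivy, sage, fig.

rye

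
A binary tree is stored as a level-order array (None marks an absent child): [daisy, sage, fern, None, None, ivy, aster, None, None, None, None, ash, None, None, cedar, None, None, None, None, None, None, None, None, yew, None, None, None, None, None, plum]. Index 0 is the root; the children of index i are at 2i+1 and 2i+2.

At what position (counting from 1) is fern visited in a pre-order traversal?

Pre-order visits the node, then its left subtree, then its right subtree.
Visit daisy.
At daisy: go left to sage.
  sage is a leaf — visit sage.
At daisy: go right to fern.
  Visit fern.
  At fern: go left to ivy.
    Visit ivy.
    At ivy: go left to ash.
      Visit ash.
      At ash: go left to yew.
        yew is a leaf — visit yew.
      At ash: no right child.
    At ivy: no right child.
  At fern: go right to aster.
    Visit aster.
    At aster: no left child.
    At aster: go right to cedar.
      Visit cedar.
      At cedar: go left to plum.
        plum is a leaf — visit plum.
      At cedar: no right child.
Full pre-order sequence: daisy, sage, fern, ivy, ash, yew, aster, cedar, plum.

3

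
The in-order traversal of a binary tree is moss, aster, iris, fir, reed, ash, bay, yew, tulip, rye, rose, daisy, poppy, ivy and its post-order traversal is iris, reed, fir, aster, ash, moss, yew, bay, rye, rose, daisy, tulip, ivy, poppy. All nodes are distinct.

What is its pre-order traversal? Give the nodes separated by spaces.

The last element of post-order is the root; it splits in-order into left and right subtrees.
Root poppy: left subtree has 12 nodes {moss, aster, iris, fir, reed, ash, bay, yew, tulip, rye, rose, daisy}, right has 1 {ivy}.
  Root tulip: left subtree has 8 nodes {moss, aster, iris, fir, reed, ash, bay, yew}, right has 3 {rye, rose, daisy}.
    Root bay: left subtree has 6 nodes {moss, aster, iris, fir, reed, ash}, right has 1 {yew}.
      Root moss: left subtree has 0 nodes { }, right has 5 {aster, iris, fir, reed, ash}.
        Root ash: left subtree has 4 nodes {aster, iris, fir, reed}, right has 0 { }.
          Root aster: left subtree has 0 nodes { }, right has 3 {iris, fir, reed}.
            Root fir: left subtree has 1 node {iris}, right has 1 {reed}.
    Root daisy: left subtree has 2 nodes {rye, rose}, right has 0 { }.
      Root rose: left subtree has 1 node {rye}, right has 0 { }.

poppy tulip bay moss ash aster fir iris reed yew daisy rose rye ivy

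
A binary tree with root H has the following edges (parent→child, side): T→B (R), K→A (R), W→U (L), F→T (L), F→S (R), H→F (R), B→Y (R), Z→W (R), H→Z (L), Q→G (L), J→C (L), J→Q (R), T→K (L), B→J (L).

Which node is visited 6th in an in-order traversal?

A

In-order visits the left subtree, then the node, then the right subtree.
At H: go left to Z.
  At Z: no left child.
  Visit Z.
  At Z: go right to W.
    At W: go left to U.
      U is a leaf — visit U.
    Visit W.
    At W: no right child.
Visit H.
At H: go right to F.
  At F: go left to T.
    At T: go left to K.
      At K: no left child.
      Visit K.
      At K: go right to A.
        A is a leaf — visit A.
    Visit T.
    At T: go right to B.
      At B: go left to J.
        At J: go left to C.
          C is a leaf — visit C.
        Visit J.
        At J: go right to Q.
          At Q: go left to G.
            G is a leaf — visit G.
          Visit Q.
          At Q: no right child.
      Visit B.
      At B: go right to Y.
        Y is a leaf — visit Y.
  Visit F.
  At F: go right to S.
    S is a leaf — visit S.
Full in-order sequence: Z, U, W, H, K, A, T, C, J, G, Q, B, Y, F, S.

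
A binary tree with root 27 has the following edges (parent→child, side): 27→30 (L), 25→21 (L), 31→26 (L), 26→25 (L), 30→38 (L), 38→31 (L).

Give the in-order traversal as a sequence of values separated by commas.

In-order visits the left subtree, then the node, then the right subtree.
At 27: go left to 30.
  At 30: go left to 38.
    At 38: go left to 31.
      At 31: go left to 26.
        At 26: go left to 25.
          At 25: go left to 21.
            21 is a leaf — visit 21.
          Visit 25.
          At 25: no right child.
        Visit 26.
        At 26: no right child.
      Visit 31.
      At 31: no right child.
    Visit 38.
    At 38: no right child.
  Visit 30.
  At 30: no right child.
Visit 27.
At 27: no right child.

21, 25, 26, 31, 38, 30, 27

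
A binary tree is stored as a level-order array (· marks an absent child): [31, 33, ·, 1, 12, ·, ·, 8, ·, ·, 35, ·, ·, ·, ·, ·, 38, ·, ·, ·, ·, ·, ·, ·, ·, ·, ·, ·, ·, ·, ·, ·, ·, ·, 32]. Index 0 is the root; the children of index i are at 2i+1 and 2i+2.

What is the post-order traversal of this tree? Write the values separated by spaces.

Post-order visits the left subtree, then the right subtree, then the node.
At 31: go left to 33.
  At 33: go left to 1.
    At 1: go left to 8.
      At 8: no left child.
      At 8: go right to 38.
        At 38: no left child.
        At 38: go right to 32.
          32 is a leaf — visit 32.
        Visit 38.
      Visit 8.
    At 1: no right child.
    Visit 1.
  At 33: go right to 12.
    At 12: no left child.
    At 12: go right to 35.
      35 is a leaf — visit 35.
    Visit 12.
  Visit 33.
At 31: no right child.
Visit 31.

32 38 8 1 35 12 33 31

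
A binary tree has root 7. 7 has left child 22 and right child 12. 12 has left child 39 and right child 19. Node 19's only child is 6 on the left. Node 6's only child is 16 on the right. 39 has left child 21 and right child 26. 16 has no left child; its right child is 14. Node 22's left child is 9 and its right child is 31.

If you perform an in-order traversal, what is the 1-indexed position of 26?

7

In-order visits the left subtree, then the node, then the right subtree.
At 7: go left to 22.
  At 22: go left to 9.
    9 is a leaf — visit 9.
  Visit 22.
  At 22: go right to 31.
    31 is a leaf — visit 31.
Visit 7.
At 7: go right to 12.
  At 12: go left to 39.
    At 39: go left to 21.
      21 is a leaf — visit 21.
    Visit 39.
    At 39: go right to 26.
      26 is a leaf — visit 26.
  Visit 12.
  At 12: go right to 19.
    At 19: go left to 6.
      At 6: no left child.
      Visit 6.
      At 6: go right to 16.
        At 16: no left child.
        Visit 16.
        At 16: go right to 14.
          14 is a leaf — visit 14.
    Visit 19.
    At 19: no right child.
Full in-order sequence: 9, 22, 31, 7, 21, 39, 26, 12, 6, 16, 14, 19.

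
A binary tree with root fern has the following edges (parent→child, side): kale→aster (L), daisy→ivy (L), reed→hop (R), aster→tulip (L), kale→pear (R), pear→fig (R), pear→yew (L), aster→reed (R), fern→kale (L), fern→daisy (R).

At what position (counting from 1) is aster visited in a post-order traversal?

Post-order visits the left subtree, then the right subtree, then the node.
At fern: go left to kale.
  At kale: go left to aster.
    At aster: go left to tulip.
      tulip is a leaf — visit tulip.
    At aster: go right to reed.
      At reed: no left child.
      At reed: go right to hop.
        hop is a leaf — visit hop.
      Visit reed.
    Visit aster.
  At kale: go right to pear.
    At pear: go left to yew.
      yew is a leaf — visit yew.
    At pear: go right to fig.
      fig is a leaf — visit fig.
    Visit pear.
  Visit kale.
At fern: go right to daisy.
  At daisy: go left to ivy.
    ivy is a leaf — visit ivy.
  At daisy: no right child.
  Visit daisy.
Visit fern.
Full post-order sequence: tulip, hop, reed, aster, yew, fig, pear, kale, ivy, daisy, fern.

4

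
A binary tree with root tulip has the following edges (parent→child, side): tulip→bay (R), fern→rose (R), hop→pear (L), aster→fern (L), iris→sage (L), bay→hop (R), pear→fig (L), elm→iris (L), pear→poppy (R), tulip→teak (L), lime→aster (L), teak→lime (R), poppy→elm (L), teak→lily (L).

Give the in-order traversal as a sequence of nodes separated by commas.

lily, teak, fern, rose, aster, lime, tulip, bay, fig, pear, sage, iris, elm, poppy, hop

In-order visits the left subtree, then the node, then the right subtree.
At tulip: go left to teak.
  At teak: go left to lily.
    lily is a leaf — visit lily.
  Visit teak.
  At teak: go right to lime.
    At lime: go left to aster.
      At aster: go left to fern.
        At fern: no left child.
        Visit fern.
        At fern: go right to rose.
          rose is a leaf — visit rose.
      Visit aster.
      At aster: no right child.
    Visit lime.
    At lime: no right child.
Visit tulip.
At tulip: go right to bay.
  At bay: no left child.
  Visit bay.
  At bay: go right to hop.
    At hop: go left to pear.
      At pear: go left to fig.
        fig is a leaf — visit fig.
      Visit pear.
      At pear: go right to poppy.
        At poppy: go left to elm.
          At elm: go left to iris.
            At iris: go left to sage.
              sage is a leaf — visit sage.
            Visit iris.
            At iris: no right child.
          Visit elm.
          At elm: no right child.
        Visit poppy.
        At poppy: no right child.
    Visit hop.
    At hop: no right child.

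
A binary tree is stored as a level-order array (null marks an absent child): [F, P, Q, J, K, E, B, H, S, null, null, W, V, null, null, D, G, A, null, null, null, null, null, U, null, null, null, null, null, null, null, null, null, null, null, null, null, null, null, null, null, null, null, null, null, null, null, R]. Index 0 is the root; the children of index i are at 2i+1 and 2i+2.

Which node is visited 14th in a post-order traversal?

B

Post-order visits the left subtree, then the right subtree, then the node.
At F: go left to P.
  At P: go left to J.
    At J: go left to H.
      At H: go left to D.
        D is a leaf — visit D.
      At H: go right to G.
        G is a leaf — visit G.
      Visit H.
    At J: go right to S.
      At S: go left to A.
        A is a leaf — visit A.
      At S: no right child.
      Visit S.
    Visit J.
  At P: go right to K.
    K is a leaf — visit K.
  Visit P.
At F: go right to Q.
  At Q: go left to E.
    At E: go left to W.
      At W: go left to U.
        At U: go left to R.
          R is a leaf — visit R.
        At U: no right child.
        Visit U.
      At W: no right child.
      Visit W.
    At E: go right to V.
      V is a leaf — visit V.
    Visit E.
  At Q: go right to B.
    B is a leaf — visit B.
  Visit Q.
Visit F.
Full post-order sequence: D, G, H, A, S, J, K, P, R, U, W, V, E, B, Q, F.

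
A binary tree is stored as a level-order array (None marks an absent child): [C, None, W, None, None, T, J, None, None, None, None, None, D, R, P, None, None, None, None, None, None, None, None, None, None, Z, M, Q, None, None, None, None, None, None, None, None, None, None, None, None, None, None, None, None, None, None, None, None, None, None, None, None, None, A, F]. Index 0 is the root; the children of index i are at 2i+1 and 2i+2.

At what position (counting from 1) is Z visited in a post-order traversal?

Post-order visits the left subtree, then the right subtree, then the node.
At C: no left child.
At C: go right to W.
  At W: go left to T.
    At T: no left child.
    At T: go right to D.
      At D: go left to Z.
        Z is a leaf — visit Z.
      At D: go right to M.
        At M: go left to A.
          A is a leaf — visit A.
        At M: go right to F.
          F is a leaf — visit F.
        Visit M.
      Visit D.
    Visit T.
  At W: go right to J.
    At J: go left to R.
      At R: go left to Q.
        Q is a leaf — visit Q.
      At R: no right child.
      Visit R.
    At J: go right to P.
      P is a leaf — visit P.
    Visit J.
  Visit W.
Visit C.
Full post-order sequence: Z, A, F, M, D, T, Q, R, P, J, W, C.

1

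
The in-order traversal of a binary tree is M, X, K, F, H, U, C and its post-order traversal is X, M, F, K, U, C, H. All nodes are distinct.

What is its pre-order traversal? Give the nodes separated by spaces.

The last element of post-order is the root; it splits in-order into left and right subtrees.
Root H: left subtree has 4 nodes {M, X, K, F}, right has 2 {U, C}.
  Root K: left subtree has 2 nodes {M, X}, right has 1 {F}.
    Root M: left subtree has 0 nodes { }, right has 1 {X}.
  Root C: left subtree has 1 node {U}, right has 0 { }.

H K M X F C U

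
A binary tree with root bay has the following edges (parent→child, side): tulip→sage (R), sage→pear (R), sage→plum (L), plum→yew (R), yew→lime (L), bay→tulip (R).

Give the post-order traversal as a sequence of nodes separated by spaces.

lime yew plum pear sage tulip bay

Post-order visits the left subtree, then the right subtree, then the node.
At bay: no left child.
At bay: go right to tulip.
  At tulip: no left child.
  At tulip: go right to sage.
    At sage: go left to plum.
      At plum: no left child.
      At plum: go right to yew.
        At yew: go left to lime.
          lime is a leaf — visit lime.
        At yew: no right child.
        Visit yew.
      Visit plum.
    At sage: go right to pear.
      pear is a leaf — visit pear.
    Visit sage.
  Visit tulip.
Visit bay.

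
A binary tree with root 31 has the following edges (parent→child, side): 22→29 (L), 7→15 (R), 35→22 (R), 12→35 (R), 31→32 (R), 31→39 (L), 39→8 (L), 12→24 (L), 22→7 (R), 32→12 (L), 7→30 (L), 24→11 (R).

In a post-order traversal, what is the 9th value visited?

Post-order visits the left subtree, then the right subtree, then the node.
At 31: go left to 39.
  At 39: go left to 8.
    8 is a leaf — visit 8.
  At 39: no right child.
  Visit 39.
At 31: go right to 32.
  At 32: go left to 12.
    At 12: go left to 24.
      At 24: no left child.
      At 24: go right to 11.
        11 is a leaf — visit 11.
      Visit 24.
    At 12: go right to 35.
      At 35: no left child.
      At 35: go right to 22.
        At 22: go left to 29.
          29 is a leaf — visit 29.
        At 22: go right to 7.
          At 7: go left to 30.
            30 is a leaf — visit 30.
          At 7: go right to 15.
            15 is a leaf — visit 15.
          Visit 7.
        Visit 22.
      Visit 35.
    Visit 12.
  At 32: no right child.
  Visit 32.
Visit 31.
Full post-order sequence: 8, 39, 11, 24, 29, 30, 15, 7, 22, 35, 12, 32, 31.

22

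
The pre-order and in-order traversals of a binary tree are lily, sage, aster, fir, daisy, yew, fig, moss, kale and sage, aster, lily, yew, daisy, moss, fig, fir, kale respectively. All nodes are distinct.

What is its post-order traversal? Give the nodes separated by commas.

aster, sage, yew, moss, fig, daisy, kale, fir, lily

The first element of pre-order is the root; it splits in-order into left and right subtrees.
Root lily: left subtree has 2 nodes {sage, aster}, right has 6 {yew, daisy, moss, fig, fir, kale}.
  Root sage: left subtree has 0 nodes { }, right has 1 {aster}.
  Root fir: left subtree has 4 nodes {yew, daisy, moss, fig}, right has 1 {kale}.
    Root daisy: left subtree has 1 node {yew}, right has 2 {moss, fig}.
      Root fig: left subtree has 1 node {moss}, right has 0 { }.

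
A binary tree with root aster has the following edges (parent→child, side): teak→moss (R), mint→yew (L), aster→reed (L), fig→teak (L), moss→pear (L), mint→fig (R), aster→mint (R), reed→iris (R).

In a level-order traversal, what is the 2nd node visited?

Level-order visits nodes level by level from the root, left to right within each level.
Level 0: aster
Level 1: reed, mint
Level 2: iris, yew, fig
Level 3: teak
Level 4: moss
Level 5: pear
Full level-order sequence: aster, reed, mint, iris, yew, fig, teak, moss, pear.

reed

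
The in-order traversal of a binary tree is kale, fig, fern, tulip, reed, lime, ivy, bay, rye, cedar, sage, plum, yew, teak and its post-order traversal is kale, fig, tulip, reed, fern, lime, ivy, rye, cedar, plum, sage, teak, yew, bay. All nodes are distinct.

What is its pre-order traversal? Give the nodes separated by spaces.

The last element of post-order is the root; it splits in-order into left and right subtrees.
Root bay: left subtree has 7 nodes {kale, fig, fern, tulip, reed, lime, ivy}, right has 6 {rye, cedar, sage, plum, yew, teak}.
  Root ivy: left subtree has 6 nodes {kale, fig, fern, tulip, reed, lime}, right has 0 { }.
    Root lime: left subtree has 5 nodes {kale, fig, fern, tulip, reed}, right has 0 { }.
      Root fern: left subtree has 2 nodes {kale, fig}, right has 2 {tulip, reed}.
        Root fig: left subtree has 1 node {kale}, right has 0 { }.
        Root reed: left subtree has 1 node {tulip}, right has 0 { }.
  Root yew: left subtree has 4 nodes {rye, cedar, sage, plum}, right has 1 {teak}.
    Root sage: left subtree has 2 nodes {rye, cedar}, right has 1 {plum}.
      Root cedar: left subtree has 1 node {rye}, right has 0 { }.

bay ivy lime fern fig kale reed tulip yew sage cedar rye plum teak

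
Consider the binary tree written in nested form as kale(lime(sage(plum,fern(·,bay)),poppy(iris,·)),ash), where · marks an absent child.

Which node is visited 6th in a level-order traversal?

plum

Level-order visits nodes level by level from the root, left to right within each level.
Level 0: kale
Level 1: lime, ash
Level 2: sage, poppy
Level 3: plum, fern, iris
Level 4: bay
Full level-order sequence: kale, lime, ash, sage, poppy, plum, fern, iris, bay.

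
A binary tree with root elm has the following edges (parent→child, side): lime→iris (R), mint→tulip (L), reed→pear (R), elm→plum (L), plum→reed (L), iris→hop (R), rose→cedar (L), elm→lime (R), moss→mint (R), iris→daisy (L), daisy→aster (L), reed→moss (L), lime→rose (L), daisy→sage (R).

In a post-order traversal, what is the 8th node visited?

Post-order visits the left subtree, then the right subtree, then the node.
At elm: go left to plum.
  At plum: go left to reed.
    At reed: go left to moss.
      At moss: no left child.
      At moss: go right to mint.
        At mint: go left to tulip.
          tulip is a leaf — visit tulip.
        At mint: no right child.
        Visit mint.
      Visit moss.
    At reed: go right to pear.
      pear is a leaf — visit pear.
    Visit reed.
  At plum: no right child.
  Visit plum.
At elm: go right to lime.
  At lime: go left to rose.
    At rose: go left to cedar.
      cedar is a leaf — visit cedar.
    At rose: no right child.
    Visit rose.
  At lime: go right to iris.
    At iris: go left to daisy.
      At daisy: go left to aster.
        aster is a leaf — visit aster.
      At daisy: go right to sage.
        sage is a leaf — visit sage.
      Visit daisy.
    At iris: go right to hop.
      hop is a leaf — visit hop.
    Visit iris.
  Visit lime.
Visit elm.
Full post-order sequence: tulip, mint, moss, pear, reed, plum, cedar, rose, aster, sage, daisy, hop, iris, lime, elm.

rose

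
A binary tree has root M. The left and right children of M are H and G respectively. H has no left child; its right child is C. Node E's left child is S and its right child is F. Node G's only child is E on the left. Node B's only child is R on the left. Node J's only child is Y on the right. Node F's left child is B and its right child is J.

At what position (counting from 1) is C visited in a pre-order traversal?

3

Pre-order visits the node, then its left subtree, then its right subtree.
Visit M.
At M: go left to H.
  Visit H.
  At H: no left child.
  At H: go right to C.
    C is a leaf — visit C.
At M: go right to G.
  Visit G.
  At G: go left to E.
    Visit E.
    At E: go left to S.
      S is a leaf — visit S.
    At E: go right to F.
      Visit F.
      At F: go left to B.
        Visit B.
        At B: go left to R.
          R is a leaf — visit R.
        At B: no right child.
      At F: go right to J.
        Visit J.
        At J: no left child.
        At J: go right to Y.
          Y is a leaf — visit Y.
  At G: no right child.
Full pre-order sequence: M, H, C, G, E, S, F, B, R, J, Y.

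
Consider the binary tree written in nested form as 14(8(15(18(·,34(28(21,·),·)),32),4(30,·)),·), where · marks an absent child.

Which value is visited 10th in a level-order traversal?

21

Level-order visits nodes level by level from the root, left to right within each level.
Level 0: 14
Level 1: 8
Level 2: 15, 4
Level 3: 18, 32, 30
Level 4: 34
Level 5: 28
Level 6: 21
Full level-order sequence: 14, 8, 15, 4, 18, 32, 30, 34, 28, 21.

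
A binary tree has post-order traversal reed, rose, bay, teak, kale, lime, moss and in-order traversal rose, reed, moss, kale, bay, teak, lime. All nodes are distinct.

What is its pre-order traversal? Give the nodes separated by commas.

moss, rose, reed, lime, kale, teak, bay

The last element of post-order is the root; it splits in-order into left and right subtrees.
Root moss: left subtree has 2 nodes {rose, reed}, right has 4 {kale, bay, teak, lime}.
  Root rose: left subtree has 0 nodes { }, right has 1 {reed}.
  Root lime: left subtree has 3 nodes {kale, bay, teak}, right has 0 { }.
    Root kale: left subtree has 0 nodes { }, right has 2 {bay, teak}.
      Root teak: left subtree has 1 node {bay}, right has 0 { }.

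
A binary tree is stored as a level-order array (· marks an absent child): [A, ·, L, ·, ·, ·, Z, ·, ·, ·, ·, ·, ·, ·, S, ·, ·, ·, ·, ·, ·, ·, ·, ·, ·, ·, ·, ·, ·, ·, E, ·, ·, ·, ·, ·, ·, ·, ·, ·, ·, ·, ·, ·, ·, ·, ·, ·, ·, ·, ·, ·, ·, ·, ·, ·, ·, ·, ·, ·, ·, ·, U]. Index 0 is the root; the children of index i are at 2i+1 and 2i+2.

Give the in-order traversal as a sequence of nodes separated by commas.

In-order visits the left subtree, then the node, then the right subtree.
At A: no left child.
Visit A.
At A: go right to L.
  At L: no left child.
  Visit L.
  At L: go right to Z.
    At Z: no left child.
    Visit Z.
    At Z: go right to S.
      At S: no left child.
      Visit S.
      At S: go right to E.
        At E: no left child.
        Visit E.
        At E: go right to U.
          U is a leaf — visit U.

A, L, Z, S, E, U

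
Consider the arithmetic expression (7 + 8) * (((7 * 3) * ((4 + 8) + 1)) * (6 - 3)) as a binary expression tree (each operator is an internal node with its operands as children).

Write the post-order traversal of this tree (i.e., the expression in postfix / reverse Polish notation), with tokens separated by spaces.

Post-order on an expression tree gives postfix notation: for each operator, emit left operand, right operand, then the operator.

7 8 + 7 3 * 4 8 + 1 + * 6 3 - * *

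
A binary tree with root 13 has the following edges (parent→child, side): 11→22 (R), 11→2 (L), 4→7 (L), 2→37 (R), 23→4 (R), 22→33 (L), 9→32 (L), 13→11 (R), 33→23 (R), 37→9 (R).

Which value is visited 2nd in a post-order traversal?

9

Post-order visits the left subtree, then the right subtree, then the node.
At 13: no left child.
At 13: go right to 11.
  At 11: go left to 2.
    At 2: no left child.
    At 2: go right to 37.
      At 37: no left child.
      At 37: go right to 9.
        At 9: go left to 32.
          32 is a leaf — visit 32.
        At 9: no right child.
        Visit 9.
      Visit 37.
    Visit 2.
  At 11: go right to 22.
    At 22: go left to 33.
      At 33: no left child.
      At 33: go right to 23.
        At 23: no left child.
        At 23: go right to 4.
          At 4: go left to 7.
            7 is a leaf — visit 7.
          At 4: no right child.
          Visit 4.
        Visit 23.
      Visit 33.
    At 22: no right child.
    Visit 22.
  Visit 11.
Visit 13.
Full post-order sequence: 32, 9, 37, 2, 7, 4, 23, 33, 22, 11, 13.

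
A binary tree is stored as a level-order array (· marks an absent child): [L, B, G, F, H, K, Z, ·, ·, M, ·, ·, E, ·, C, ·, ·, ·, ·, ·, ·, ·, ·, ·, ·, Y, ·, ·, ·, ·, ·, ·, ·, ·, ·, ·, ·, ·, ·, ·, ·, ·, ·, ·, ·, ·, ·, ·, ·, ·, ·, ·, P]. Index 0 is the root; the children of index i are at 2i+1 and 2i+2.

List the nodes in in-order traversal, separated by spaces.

In-order visits the left subtree, then the node, then the right subtree.
At L: go left to B.
  At B: go left to F.
    F is a leaf — visit F.
  Visit B.
  At B: go right to H.
    At H: go left to M.
      M is a leaf — visit M.
    Visit H.
    At H: no right child.
Visit L.
At L: go right to G.
  At G: go left to K.
    At K: no left child.
    Visit K.
    At K: go right to E.
      At E: go left to Y.
        At Y: no left child.
        Visit Y.
        At Y: go right to P.
          P is a leaf — visit P.
      Visit E.
      At E: no right child.
  Visit G.
  At G: go right to Z.
    At Z: no left child.
    Visit Z.
    At Z: go right to C.
      C is a leaf — visit C.

F B M H L K Y P E G Z C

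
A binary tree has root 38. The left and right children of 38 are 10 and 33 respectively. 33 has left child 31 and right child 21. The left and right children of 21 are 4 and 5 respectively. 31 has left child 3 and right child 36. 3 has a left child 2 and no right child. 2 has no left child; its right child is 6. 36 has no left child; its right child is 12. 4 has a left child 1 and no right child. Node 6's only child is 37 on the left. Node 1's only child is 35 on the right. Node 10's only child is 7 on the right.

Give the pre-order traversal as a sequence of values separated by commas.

38, 10, 7, 33, 31, 3, 2, 6, 37, 36, 12, 21, 4, 1, 35, 5

Pre-order visits the node, then its left subtree, then its right subtree.
Visit 38.
At 38: go left to 10.
  Visit 10.
  At 10: no left child.
  At 10: go right to 7.
    7 is a leaf — visit 7.
At 38: go right to 33.
  Visit 33.
  At 33: go left to 31.
    Visit 31.
    At 31: go left to 3.
      Visit 3.
      At 3: go left to 2.
        Visit 2.
        At 2: no left child.
        At 2: go right to 6.
          Visit 6.
          At 6: go left to 37.
            37 is a leaf — visit 37.
          At 6: no right child.
      At 3: no right child.
    At 31: go right to 36.
      Visit 36.
      At 36: no left child.
      At 36: go right to 12.
        12 is a leaf — visit 12.
  At 33: go right to 21.
    Visit 21.
    At 21: go left to 4.
      Visit 4.
      At 4: go left to 1.
        Visit 1.
        At 1: no left child.
        At 1: go right to 35.
          35 is a leaf — visit 35.
      At 4: no right child.
    At 21: go right to 5.
      5 is a leaf — visit 5.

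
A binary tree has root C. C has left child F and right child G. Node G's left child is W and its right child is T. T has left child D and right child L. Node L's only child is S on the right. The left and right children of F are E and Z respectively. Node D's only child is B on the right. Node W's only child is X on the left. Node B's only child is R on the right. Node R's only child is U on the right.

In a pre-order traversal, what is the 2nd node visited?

F

Pre-order visits the node, then its left subtree, then its right subtree.
Visit C.
At C: go left to F.
  Visit F.
  At F: go left to E.
    E is a leaf — visit E.
  At F: go right to Z.
    Z is a leaf — visit Z.
At C: go right to G.
  Visit G.
  At G: go left to W.
    Visit W.
    At W: go left to X.
      X is a leaf — visit X.
    At W: no right child.
  At G: go right to T.
    Visit T.
    At T: go left to D.
      Visit D.
      At D: no left child.
      At D: go right to B.
        Visit B.
        At B: no left child.
        At B: go right to R.
          Visit R.
          At R: no left child.
          At R: go right to U.
            U is a leaf — visit U.
    At T: go right to L.
      Visit L.
      At L: no left child.
      At L: go right to S.
        S is a leaf — visit S.
Full pre-order sequence: C, F, E, Z, G, W, X, T, D, B, R, U, L, S.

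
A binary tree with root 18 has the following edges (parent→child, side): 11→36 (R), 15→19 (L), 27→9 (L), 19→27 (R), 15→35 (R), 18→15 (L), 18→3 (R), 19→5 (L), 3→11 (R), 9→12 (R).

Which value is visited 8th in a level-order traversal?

Level-order visits nodes level by level from the root, left to right within each level.
Level 0: 18
Level 1: 15, 3
Level 2: 19, 35, 11
Level 3: 5, 27, 36
Level 4: 9
Level 5: 12
Full level-order sequence: 18, 15, 3, 19, 35, 11, 5, 27, 36, 9, 12.

27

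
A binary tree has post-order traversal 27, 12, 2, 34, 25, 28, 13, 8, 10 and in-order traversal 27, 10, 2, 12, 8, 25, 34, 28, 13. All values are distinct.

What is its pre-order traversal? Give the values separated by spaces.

The last element of post-order is the root; it splits in-order into left and right subtrees.
Root 10: left subtree has 1 node {27}, right has 7 {2, 12, 8, 25, 34, 28, 13}.
  Root 8: left subtree has 2 nodes {2, 12}, right has 4 {25, 34, 28, 13}.
    Root 2: left subtree has 0 nodes { }, right has 1 {12}.
    Root 13: left subtree has 3 nodes {25, 34, 28}, right has 0 { }.
      Root 28: left subtree has 2 nodes {25, 34}, right has 0 { }.
        Root 25: left subtree has 0 nodes { }, right has 1 {34}.

10 27 8 2 12 13 28 25 34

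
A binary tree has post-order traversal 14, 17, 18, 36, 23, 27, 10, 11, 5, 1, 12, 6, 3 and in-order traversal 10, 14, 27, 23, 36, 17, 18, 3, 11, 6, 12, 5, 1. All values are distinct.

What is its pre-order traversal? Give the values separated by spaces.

The last element of post-order is the root; it splits in-order into left and right subtrees.
Root 3: left subtree has 7 nodes {10, 14, 27, 23, 36, 17, 18}, right has 5 {11, 6, 12, 5, 1}.
  Root 10: left subtree has 0 nodes { }, right has 6 {14, 27, 23, 36, 17, 18}.
    Root 27: left subtree has 1 node {14}, right has 4 {23, 36, 17, 18}.
      Root 23: left subtree has 0 nodes { }, right has 3 {36, 17, 18}.
        Root 36: left subtree has 0 nodes { }, right has 2 {17, 18}.
          Root 18: left subtree has 1 node {17}, right has 0 { }.
  Root 6: left subtree has 1 node {11}, right has 3 {12, 5, 1}.
    Root 12: left subtree has 0 nodes { }, right has 2 {5, 1}.
      Root 1: left subtree has 1 node {5}, right has 0 { }.

3 10 27 14 23 36 18 17 6 11 12 1 5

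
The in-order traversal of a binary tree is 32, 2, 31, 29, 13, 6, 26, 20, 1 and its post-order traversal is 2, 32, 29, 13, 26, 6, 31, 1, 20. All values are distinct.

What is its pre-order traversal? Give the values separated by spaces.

20 31 32 2 6 13 29 26 1

The last element of post-order is the root; it splits in-order into left and right subtrees.
Root 20: left subtree has 7 nodes {32, 2, 31, 29, 13, 6, 26}, right has 1 {1}.
  Root 31: left subtree has 2 nodes {32, 2}, right has 4 {29, 13, 6, 26}.
    Root 32: left subtree has 0 nodes { }, right has 1 {2}.
    Root 6: left subtree has 2 nodes {29, 13}, right has 1 {26}.
      Root 13: left subtree has 1 node {29}, right has 0 { }.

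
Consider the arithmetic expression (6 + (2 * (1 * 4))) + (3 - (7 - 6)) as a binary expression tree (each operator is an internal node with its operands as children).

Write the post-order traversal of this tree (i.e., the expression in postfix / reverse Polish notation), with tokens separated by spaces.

Post-order on an expression tree gives postfix notation: for each operator, emit left operand, right operand, then the operator.

6 2 1 4 * * + 3 7 6 - - +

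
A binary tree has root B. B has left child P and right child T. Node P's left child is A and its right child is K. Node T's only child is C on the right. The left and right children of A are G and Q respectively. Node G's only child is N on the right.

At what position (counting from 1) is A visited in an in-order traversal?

In-order visits the left subtree, then the node, then the right subtree.
At B: go left to P.
  At P: go left to A.
    At A: go left to G.
      At G: no left child.
      Visit G.
      At G: go right to N.
        N is a leaf — visit N.
    Visit A.
    At A: go right to Q.
      Q is a leaf — visit Q.
  Visit P.
  At P: go right to K.
    K is a leaf — visit K.
Visit B.
At B: go right to T.
  At T: no left child.
  Visit T.
  At T: go right to C.
    C is a leaf — visit C.
Full in-order sequence: G, N, A, Q, P, K, B, T, C.

3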